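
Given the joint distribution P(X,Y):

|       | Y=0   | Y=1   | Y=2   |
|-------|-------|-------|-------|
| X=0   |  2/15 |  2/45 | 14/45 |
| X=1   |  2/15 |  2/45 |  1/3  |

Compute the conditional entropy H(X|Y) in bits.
0.9994 bits

H(X|Y) = H(X,Y) - H(Y)

H(X,Y) = -Σ_{x,y} P(x,y) log₂ P(x,y). Per-cell terms -P(x,y)·log₂P(x,y):
  X=0: 0.3876, 0.1996, 0.5241
  X=1: 0.3876, 0.1996, 0.5283
Sum of the 6 terms: H(X,Y) = 2.2268 bits

Marginal of Y (column sums):
  P(Y=0) = 2/15 + 2/15 = 4/15
  P(Y=1) = 2/45 + 2/45 = 4/45
  P(Y=2) = 14/45 + 1/3 = 29/45
H(Y) = -[(4/15)·log₂(4/15) + (4/45)·log₂(4/45) + (29/45)·log₂(29/45)]
  = 0.5085 + 0.3104 + 0.4085 = 1.2274 bits

H(X|Y) = H(X,Y) - H(Y) = 2.2268 - 1.2274 = 0.9994 bits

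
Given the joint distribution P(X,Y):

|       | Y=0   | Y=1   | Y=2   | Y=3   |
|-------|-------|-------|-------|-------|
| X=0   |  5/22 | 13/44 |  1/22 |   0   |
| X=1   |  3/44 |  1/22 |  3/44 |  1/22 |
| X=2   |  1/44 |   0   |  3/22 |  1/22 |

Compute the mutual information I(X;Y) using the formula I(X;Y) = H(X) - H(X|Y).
0.4262 bits

I(X;Y) = H(X) - H(X|Y)

Marginal of X (row sums):
  P(X=0) = 5/22 + 13/44 + 1/22 + 0 = 25/44
  P(X=1) = 3/44 + 1/22 + 3/44 + 1/22 = 5/22
  P(X=2) = 1/44 + 0 + 3/22 + 1/22 = 9/44
H(X) = -[(25/44)·log₂(25/44) + (5/22)·log₂(5/22) + (9/44)·log₂(9/44)]
  = 0.4634 + 0.4858 + 0.4683 = 1.4175 bits

Marginal of Y (column sums):
  P(Y=0) = 5/22 + 3/44 + 1/44 = 7/22
  P(Y=1) = 13/44 + 1/22 + 0 = 15/44
  P(Y=2) = 1/22 + 3/44 + 3/22 = 1/4
  P(Y=3) = 0 + 1/22 + 1/22 = 1/11
H(X|Y) = Σ_y P(y)·H(X|Y=y):
  Y=0: P(Y=0) = 7/22, P(X|Y=0) = (5/7, 3/14, 1/14) → H(X|Y=0) = 1.0949
  Y=1: P(Y=1) = 15/44, P(X|Y=1) = (13/15, 2/15, 0) → H(X|Y=1) = 0.5665
  Y=2: P(Y=2) = 1/4, P(X|Y=2) = (2/11, 3/11, 6/11) → H(X|Y=2) = 1.4354
  Y=3: P(Y=3) = 1/11, P(X|Y=3) = (0, 1/2, 1/2) → H(X|Y=3) = 1.0000
H(X|Y) = (7/22)·1.0949 + (15/44)·0.5665 + (1/4)·1.4354 + (1/11)·1.0000 = 0.9913 bits

I(X;Y) = H(X) - H(X|Y) = 1.4175 - 0.9913 = 0.4262 bits

Cross-check via I(X;Y) = H(X) + H(Y) - H(X,Y): computing H(Y) from the column sums and H(X,Y) from the 12 cells in the same way gives H(Y) = 1.8694 bits and H(X,Y) = 2.8607 bits, so
I(X;Y) = 1.4175 + 1.8694 - 2.8607 = 0.4262 bits ✓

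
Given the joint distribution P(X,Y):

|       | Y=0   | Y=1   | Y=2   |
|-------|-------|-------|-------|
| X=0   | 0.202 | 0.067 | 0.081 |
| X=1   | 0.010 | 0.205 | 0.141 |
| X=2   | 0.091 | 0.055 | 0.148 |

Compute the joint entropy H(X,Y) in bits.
2.9075 bits

H(X,Y) = -Σ_{x,y} P(x,y) log₂ P(x,y). Per-cell terms -P(x,y)·log₂P(x,y):
  X=0: 0.46613, 0.26128, 0.29370
  X=1: 0.06644, 0.46869, 0.39850
  X=2: 0.31468, 0.23014, 0.40794
Sum of the 9 terms: H(X,Y) = 2.9075 bits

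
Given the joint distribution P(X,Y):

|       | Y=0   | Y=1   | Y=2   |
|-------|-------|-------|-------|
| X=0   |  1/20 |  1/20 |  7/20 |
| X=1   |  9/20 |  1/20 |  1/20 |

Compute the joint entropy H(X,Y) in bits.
1.9129 bits

H(X,Y) = -Σ_{x,y} P(x,y) log₂ P(x,y). Per-cell terms -P(x,y)·log₂P(x,y):
  X=0: 0.2161, 0.2161, 0.5301
  X=1: 0.5184, 0.2161, 0.2161
Sum of the 6 terms: H(X,Y) = 1.9129 bits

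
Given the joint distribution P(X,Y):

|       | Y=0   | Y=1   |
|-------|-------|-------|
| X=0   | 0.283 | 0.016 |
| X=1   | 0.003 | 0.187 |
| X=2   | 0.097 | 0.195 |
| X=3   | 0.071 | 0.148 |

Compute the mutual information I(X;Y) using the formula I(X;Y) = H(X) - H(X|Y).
0.4147 bits

I(X;Y) = H(X) - H(X|Y)

Marginal of X (row sums):
  P(X=0) = 0.283 + 0.016 = 0.299
  P(X=1) = 0.003 + 0.187 = 0.190
  P(X=2) = 0.097 + 0.195 = 0.292
  P(X=3) = 0.071 + 0.148 = 0.219
H(X) = -[0.299·log₂(0.299) + 0.190·log₂(0.190) + 0.292·log₂(0.292) + 0.219·log₂(0.219)]
  = 0.5208 + 0.4552 + 0.5186 + 0.4798 = 1.9744 bits

Marginal of Y (column sums):
  P(Y=0) = 0.283 + 0.003 + 0.097 + 0.071 = 0.454
  P(Y=1) = 0.016 + 0.187 + 0.195 + 0.148 = 0.546
H(X|Y) = Σ_y P(y)·H(X|Y=y):
  Y=0: P(Y=0) = 0.454, P(X|Y=0) = (283/454, 3/454, 97/454, 71/454) → H(X|Y=0) = 1.3673
  Y=1: P(Y=1) = 0.546, P(X|Y=1) = (8/273, 187/546, 5/14, 74/273) → H(X|Y=1) = 1.7197
H(X|Y) = 0.454·1.3673 + 0.546·1.7197 = 1.5597 bits

I(X;Y) = H(X) - H(X|Y) = 1.9744 - 1.5597 = 0.4147 bits

Cross-check via I(X;Y) = H(X) + H(Y) - H(X,Y): computing H(Y) from the column sums and H(X,Y) from the 8 cells in the same way gives H(Y) = 0.9939 bits and H(X,Y) = 2.5536 bits, so
I(X;Y) = 1.9744 + 0.9939 - 2.5536 = 0.4147 bits ✓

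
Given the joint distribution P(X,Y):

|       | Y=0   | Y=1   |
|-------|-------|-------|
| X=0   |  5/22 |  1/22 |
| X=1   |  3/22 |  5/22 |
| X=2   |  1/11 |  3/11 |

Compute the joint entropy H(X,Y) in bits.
2.3920 bits

H(X,Y) = -Σ_{x,y} P(x,y) log₂ P(x,y). Per-cell terms -P(x,y)·log₂P(x,y):
  X=0: 0.4858, 0.2027
  X=1: 0.3920, 0.4858
  X=2: 0.3145, 0.5112
Sum of the 6 terms: H(X,Y) = 2.3920 bits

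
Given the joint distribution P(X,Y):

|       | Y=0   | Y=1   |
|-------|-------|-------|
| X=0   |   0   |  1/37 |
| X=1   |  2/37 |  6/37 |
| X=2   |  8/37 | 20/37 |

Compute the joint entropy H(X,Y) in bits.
1.7514 bits

H(X,Y) = -Σ_{x,y} P(x,y) log₂ P(x,y). Per-cell terms -P(x,y)·log₂P(x,y):
  X=0: 0.00000, 0.14080
  X=1: 0.22754, 0.42559
  X=2: 0.47772, 0.47974
  (cells with P = 0 contribute 0)
Sum of the 6 terms: H(X,Y) = 1.7514 bits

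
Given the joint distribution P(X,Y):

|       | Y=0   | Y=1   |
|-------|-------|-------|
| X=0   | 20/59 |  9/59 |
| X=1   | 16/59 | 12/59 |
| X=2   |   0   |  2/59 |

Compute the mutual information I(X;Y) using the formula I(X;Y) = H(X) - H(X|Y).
0.0579 bits

I(X;Y) = H(X) - H(X|Y)

Marginal of X (row sums):
  P(X=0) = 20/59 + 9/59 = 29/59
  P(X=1) = 16/59 + 12/59 = 28/59
  P(X=2) = 0 + 2/59 = 2/59
H(X) = -[(29/59)·log₂(29/59) + (28/59)·log₂(28/59) + (2/59)·log₂(2/59)]
  = 0.50365 + 0.51031 + 0.16551 = 1.17947 bits

Marginal of Y (column sums):
  P(Y=0) = 20/59 + 16/59 + 0 = 36/59
  P(Y=1) = 9/59 + 12/59 + 2/59 = 23/59
H(X|Y) = Σ_y P(y)·H(X|Y=y):
  Y=0: P(Y=0) = 36/59, P(X|Y=0) = (5/9, 4/9, 0) → H(X|Y=0) = 0.99108
  Y=1: P(Y=1) = 23/59, P(X|Y=1) = (9/23, 12/23, 2/23) → H(X|Y=1) = 1.32578
H(X|Y) = (36/59)·0.99108 + (23/59)·1.32578 = 1.12156 bits

I(X;Y) = H(X) - H(X|Y) = 1.17947 - 1.12156 = 0.0579 bits

Cross-check via I(X;Y) = H(X) + H(Y) - H(X,Y): computing H(Y) from the column sums and H(X,Y) from the 6 cells in the same way gives H(Y) = 0.96469 bits and H(X,Y) = 2.08625 bits, so
I(X;Y) = 1.17947 + 0.96469 - 2.08625 = 0.0579 bits ✓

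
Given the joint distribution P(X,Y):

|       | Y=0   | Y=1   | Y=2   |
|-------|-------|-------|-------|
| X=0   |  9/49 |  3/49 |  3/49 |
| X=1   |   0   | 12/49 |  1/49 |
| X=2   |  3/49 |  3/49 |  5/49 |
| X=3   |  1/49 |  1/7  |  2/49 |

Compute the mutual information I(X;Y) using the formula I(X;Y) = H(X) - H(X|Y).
0.3819 bits

I(X;Y) = H(X) - H(X|Y)

Marginal of X (row sums):
  P(X=0) = 9/49 + 3/49 + 3/49 = 15/49
  P(X=1) = 0 + 12/49 + 1/49 = 13/49
  P(X=2) = 3/49 + 3/49 + 5/49 = 11/49
  P(X=3) = 1/49 + 1/7 + 2/49 = 10/49
H(X) = -[(15/49)·log₂(15/49) + (13/49)·log₂(13/49) + (11/49)·log₂(11/49) + (10/49)·log₂(10/49)]
  = 0.52280 + 0.50787 + 0.48384 + 0.46791 = 1.98242 bits

Marginal of Y (column sums):
  P(Y=0) = 9/49 + 0 + 3/49 + 1/49 = 13/49
  P(Y=1) = 3/49 + 12/49 + 3/49 + 1/7 = 25/49
  P(Y=2) = 3/49 + 1/49 + 5/49 + 2/49 = 11/49
H(X|Y) = Σ_y P(y)·H(X|Y=y):
  Y=0: P(Y=0) = 13/49, P(X|Y=0) = (9/13, 0, 3/13, 1/13) → H(X|Y=0) = 1.14012
  Y=1: P(Y=1) = 25/49, P(X|Y=1) = (3/25, 12/25, 3/25, 7/25) → H(X|Y=1) = 1.75662
  Y=2: P(Y=2) = 11/49, P(X|Y=2) = (3/11, 1/11, 5/11, 2/11) → H(X|Y=2) = 1.78993
H(X|Y) = (13/49)·1.14012 + (25/49)·1.75662 + (11/49)·1.78993 = 1.60054 bits

I(X;Y) = H(X) - H(X|Y) = 1.98242 - 1.60054 = 0.3819 bits

Cross-check via I(X;Y) = H(X) + H(Y) - H(X,Y): computing H(Y) from the column sums and H(X,Y) from the 12 cells in the same way gives H(Y) = 1.48704 bits and H(X,Y) = 3.08758 bits, so
I(X;Y) = 1.98242 + 1.48704 - 3.08758 = 0.3819 bits ✓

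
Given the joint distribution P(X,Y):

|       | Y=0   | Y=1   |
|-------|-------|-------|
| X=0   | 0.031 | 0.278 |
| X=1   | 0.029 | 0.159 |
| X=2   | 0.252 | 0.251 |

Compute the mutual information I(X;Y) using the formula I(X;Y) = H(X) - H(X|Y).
0.1306 bits

I(X;Y) = H(X) - H(X|Y)

Marginal of X (row sums):
  P(X=0) = 0.031 + 0.278 = 0.309
  P(X=1) = 0.029 + 0.159 = 0.188
  P(X=2) = 0.252 + 0.251 = 0.503
H(X) = -[0.309·log₂(0.309) + 0.188·log₂(0.188) + 0.503·log₂(0.503)]
  = 0.5235 + 0.4533 + 0.4987 = 1.4755 bits

Marginal of Y (column sums):
  P(Y=0) = 0.031 + 0.029 + 0.252 = 0.312
  P(Y=1) = 0.278 + 0.159 + 0.251 = 0.688
H(X|Y) = Σ_y P(y)·H(X|Y=y):
  Y=0: P(Y=0) = 0.312, P(X|Y=0) = (31/312, 29/312, 21/26) → H(X|Y=0) = 0.8984
  Y=1: P(Y=1) = 0.688, P(X|Y=1) = (139/344, 159/688, 251/688) → H(X|Y=1) = 1.5474
H(X|Y) = 0.312·0.8984 + 0.688·1.5474 = 1.3449 bits

I(X;Y) = H(X) - H(X|Y) = 1.4755 - 1.3449 = 0.1306 bits

Cross-check via I(X;Y) = H(X) + H(Y) - H(X,Y): computing H(Y) from the column sums and H(X,Y) from the 6 cells in the same way gives H(Y) = 0.8955 bits and H(X,Y) = 2.2404 bits, so
I(X;Y) = 1.4755 + 0.8955 - 2.2404 = 0.1306 bits ✓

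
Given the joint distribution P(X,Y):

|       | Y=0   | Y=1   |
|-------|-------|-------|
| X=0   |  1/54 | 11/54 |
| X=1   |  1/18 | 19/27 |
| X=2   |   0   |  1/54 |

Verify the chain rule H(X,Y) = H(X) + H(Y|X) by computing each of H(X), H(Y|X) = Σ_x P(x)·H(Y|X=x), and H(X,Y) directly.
H(X) = 0.8905 bits, H(Y|X) = 0.3787 bits, H(X,Y) = 1.2691 bits

Marginal of X (row sums):
  P(X=0) = 1/54 + 11/54 = 2/9
  P(X=1) = 1/18 + 19/27 = 41/54
  P(X=2) = 0 + 1/54 = 1/54
H(X) = -[(2/9)·log₂(2/9) + (41/54)·log₂(41/54) + (1/54)·log₂(1/54)]
  = 0.48221 + 0.30168 + 0.10657 = 0.8905 bits

H(Y|X) = Σ_x P(x)·H(Y|X=x):
  X=0: P(X=0) = 2/9, P(Y|X=0) = (1/12, 11/12) → H(Y|X=0) = 0.41382
  X=1: P(X=1) = 41/54, P(Y|X=1) = (3/41, 38/41) → H(Y|X=1) = 0.37765
  X=2: P(X=2) = 1/54, P(Y|X=2) = (0, 1) → H(Y|X=2) = 0.00000
H(Y|X) = (2/9)·0.41382 + (41/54)·0.37765 + (1/54)·0.00000 = 0.3787 bits

H(X,Y) = -Σ_{x,y} P(x,y) log₂ P(x,y). Per-cell terms -P(x,y)·log₂P(x,y):
  X=0: 0.10657, 0.46759
  X=1: 0.23166, 0.35675
  X=2: 0.00000, 0.10657
  (cells with P = 0 contribute 0)
Sum of the 6 terms: H(X,Y) = 1.2691 bits

Chain rule check:
  H(X) + H(Y|X) = 0.8905 + 0.3787 = 1.2692 bits
  H(X,Y) = 1.2691 bits
✓ Chain rule verified (Δ = 0.0001 is 4-dp rounding noise: each of the three values was rounded independently).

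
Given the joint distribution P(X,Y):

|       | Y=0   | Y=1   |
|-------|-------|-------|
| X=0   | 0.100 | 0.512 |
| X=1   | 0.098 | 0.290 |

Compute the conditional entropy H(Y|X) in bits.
0.7095 bits

H(Y|X) = H(X,Y) - H(X)

H(X,Y) = -Σ_{x,y} P(x,y) log₂ P(x,y). Per-cell terms -P(x,y)·log₂P(x,y):
  X=0: 0.3322, 0.4945
  X=1: 0.3284, 0.5179
Sum of the 4 terms: H(X,Y) = 1.6730 bits

Marginal of X (row sums):
  P(X=0) = 0.100 + 0.512 = 0.612
  P(X=1) = 0.098 + 0.290 = 0.388
H(X) = -[0.612·log₂(0.612) + 0.388·log₂(0.388)]
  = 0.4335 + 0.5300 = 0.9635 bits

H(Y|X) = H(X,Y) - H(X) = 1.6730 - 0.9635 = 0.7095 bits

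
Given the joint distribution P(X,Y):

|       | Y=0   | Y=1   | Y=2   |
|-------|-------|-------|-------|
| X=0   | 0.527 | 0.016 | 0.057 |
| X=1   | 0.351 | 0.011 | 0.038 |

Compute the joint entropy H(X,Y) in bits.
1.5991 bits

H(X,Y) = -Σ_{x,y} P(x,y) log₂ P(x,y). Per-cell terms -P(x,y)·log₂P(x,y):
  X=0: 0.487014, 0.095453, 0.235575
  X=1: 0.530170, 0.071570, 0.179279
Sum of the 6 terms: H(X,Y) = 1.5991 bits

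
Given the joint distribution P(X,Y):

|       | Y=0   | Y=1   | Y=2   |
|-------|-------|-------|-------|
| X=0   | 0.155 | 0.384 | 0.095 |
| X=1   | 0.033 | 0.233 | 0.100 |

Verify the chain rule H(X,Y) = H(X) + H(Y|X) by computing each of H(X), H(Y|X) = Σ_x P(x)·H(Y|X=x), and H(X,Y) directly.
H(X) = 0.9476 bits, H(Y|X) = 1.3065 bits, H(X,Y) = 2.2540 bits

Marginal of X (row sums):
  P(X=0) = 0.155 + 0.384 + 0.095 = 0.634
  P(X=1) = 0.033 + 0.233 + 0.100 = 0.366
H(X) = -[0.634·log₂(0.634) + 0.366·log₂(0.366)]
  = 0.416820 + 0.530731 = 0.9476 bits

H(Y|X) = Σ_x P(x)·H(Y|X=x):
  X=0: P(X=0) = 0.634, P(Y|X=0) = (155/634, 192/317, 95/634) → H(Y|X=0) = 1.345309
  X=1: P(X=1) = 0.366, P(Y|X=1) = (11/122, 233/366, 50/183) → H(Y|X=1) = 1.239181
H(Y|X) = 0.634·1.345309 + 0.366·1.239181 = 1.3065 bits

H(X,Y) = -Σ_{x,y} P(x,y) log₂ P(x,y). Per-cell terms -P(x,y)·log₂P(x,y):
  X=0: 0.416897, 0.530236, 0.322613
  X=1: 0.162406, 0.489672, 0.332193
Sum of the 6 terms: H(X,Y) = 2.2540 bits

Chain rule check:
  H(X) + H(Y|X) = 0.9476 + 1.3065 = 2.2541 bits
  H(X,Y) = 2.2540 bits
✓ Chain rule verified (Δ = 0.0001 is 4-dp rounding noise: each of the three values was rounded independently).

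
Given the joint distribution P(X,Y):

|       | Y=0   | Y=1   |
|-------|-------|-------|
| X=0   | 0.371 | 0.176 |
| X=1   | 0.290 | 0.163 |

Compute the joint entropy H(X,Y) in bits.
1.9163 bits

H(X,Y) = -Σ_{x,y} P(x,y) log₂ P(x,y). Per-cell terms -P(x,y)·log₂P(x,y):
  X=0: 0.5307, 0.4411
  X=1: 0.5179, 0.4266
Sum of the 4 terms: H(X,Y) = 1.9163 bits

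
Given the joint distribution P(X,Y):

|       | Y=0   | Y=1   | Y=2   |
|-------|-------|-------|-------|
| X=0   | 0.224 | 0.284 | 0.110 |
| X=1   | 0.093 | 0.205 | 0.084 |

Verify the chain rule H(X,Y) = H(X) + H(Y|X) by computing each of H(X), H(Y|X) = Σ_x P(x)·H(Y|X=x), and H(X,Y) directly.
H(X) = 0.9594 bits, H(Y|X) = 1.4776 bits, H(X,Y) = 2.4371 bits

Marginal of X (row sums):
  P(X=0) = 0.224 + 0.284 + 0.110 = 0.618
  P(X=1) = 0.093 + 0.205 + 0.084 = 0.382
H(X) = -[0.618·log₂(0.618) + 0.382·log₂(0.382)]
  = 0.42909 + 0.53035 = 0.9594 bits

H(Y|X) = Σ_x P(x)·H(Y|X=x):
  X=0: P(X=0) = 0.618, P(Y|X=0) = (112/309, 142/309, 55/309) → H(Y|X=0) = 1.48938
  X=1: P(X=1) = 0.382, P(Y|X=1) = (93/382, 205/382, 42/191) → H(Y|X=1) = 1.45861
H(Y|X) = 0.618·1.48938 + 0.382·1.45861 = 1.4776 bits

H(X,Y) = -Σ_{x,y} P(x,y) log₂ P(x,y). Per-cell terms -P(x,y)·log₂P(x,y):
  X=0: 0.48349, 0.51575, 0.35029
  X=1: 0.31868, 0.46869, 0.30017
Sum of the 6 terms: H(X,Y) = 2.4371 bits

Chain rule check:
  H(X) + H(Y|X) = 0.9594 + 1.4776 = 2.4370 bits
  H(X,Y) = 2.4371 bits
✓ Chain rule verified (Δ = 0.0001 is 4-dp rounding noise: each of the three values was rounded independently).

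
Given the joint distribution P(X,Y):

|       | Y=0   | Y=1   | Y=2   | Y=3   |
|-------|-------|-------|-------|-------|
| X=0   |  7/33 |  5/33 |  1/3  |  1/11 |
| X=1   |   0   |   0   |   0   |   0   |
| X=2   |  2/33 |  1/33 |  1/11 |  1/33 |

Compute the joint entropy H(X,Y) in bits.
2.5952 bits

H(X,Y) = -Σ_{x,y} P(x,y) log₂ P(x,y). Per-cell terms -P(x,y)·log₂P(x,y):
  X=0: 0.4745, 0.4125, 0.5283, 0.3145
  X=1: 0.0000, 0.0000, 0.0000, 0.0000
  X=2: 0.2451, 0.1529, 0.3145, 0.1529
  (cells with P = 0 contribute 0)
Sum of the 12 terms: H(X,Y) = 2.5952 bits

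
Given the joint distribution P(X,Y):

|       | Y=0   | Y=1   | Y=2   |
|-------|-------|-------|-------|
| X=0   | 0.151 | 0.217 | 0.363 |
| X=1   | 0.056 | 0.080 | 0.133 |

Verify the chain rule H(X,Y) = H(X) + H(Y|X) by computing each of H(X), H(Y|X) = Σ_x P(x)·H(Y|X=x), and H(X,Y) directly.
H(X) = 0.8400 bits, H(Y|X) = 1.4923 bits, H(X,Y) = 2.3323 bits

Marginal of X (row sums):
  P(X=0) = 0.151 + 0.217 + 0.363 = 0.731
  P(X=1) = 0.056 + 0.080 + 0.133 = 0.269
H(X) = -[0.731·log₂(0.731) + 0.269·log₂(0.269)]
  = 0.33045 + 0.50957 = 0.8400 bits

H(Y|X) = Σ_x P(x)·H(Y|X=x):
  X=0: P(X=0) = 0.731, P(Y|X=0) = (151/731, 217/731, 363/731) → H(Y|X=0) = 1.49164
  X=1: P(X=1) = 0.269, P(Y|X=1) = (56/269, 80/269, 133/269) → H(Y|X=1) = 1.49407
H(Y|X) = 0.731·1.49164 + 0.269·1.49407 = 1.4923 bits

H(X,Y) = -Σ_{x,y} P(x,y) log₂ P(x,y). Per-cell terms -P(x,y)·log₂P(x,y):
  X=0: 0.41183, 0.47832, 0.53069
  X=1: 0.23287, 0.29151, 0.38710
Sum of the 6 terms: H(X,Y) = 2.3323 bits

Chain rule check:
  H(X) + H(Y|X) = 0.8400 + 1.4923 = 2.3323 bits
  H(X,Y) = 2.3323 bits
✓ Chain rule verified.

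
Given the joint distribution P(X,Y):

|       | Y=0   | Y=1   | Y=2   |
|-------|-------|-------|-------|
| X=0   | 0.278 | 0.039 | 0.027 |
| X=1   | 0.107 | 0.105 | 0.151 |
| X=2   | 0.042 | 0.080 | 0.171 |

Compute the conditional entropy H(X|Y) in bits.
1.3165 bits

H(X|Y) = H(X,Y) - H(Y)

H(X,Y) = -Σ_{x,y} P(x,y) log₂ P(x,y). Per-cell terms -P(x,y)·log₂P(x,y):
  X=0: 0.51342, 0.18253, 0.14069
  X=1: 0.34500, 0.34141, 0.41183
  X=2: 0.19209, 0.29151, 0.43570
Sum of the 9 terms: H(X,Y) = 2.8542 bits

Marginal of Y (column sums):
  P(Y=0) = 0.278 + 0.107 + 0.042 = 0.427
  P(Y=1) = 0.039 + 0.105 + 0.080 = 0.224
  P(Y=2) = 0.027 + 0.151 + 0.171 = 0.349
H(Y) = -[0.427·log₂(0.427) + 0.224·log₂(0.224) + 0.349·log₂(0.349)]
  = 0.52422 + 0.48349 + 0.53003 = 1.5377 bits

H(X|Y) = H(X,Y) - H(Y) = 2.8542 - 1.5377 = 1.3165 bits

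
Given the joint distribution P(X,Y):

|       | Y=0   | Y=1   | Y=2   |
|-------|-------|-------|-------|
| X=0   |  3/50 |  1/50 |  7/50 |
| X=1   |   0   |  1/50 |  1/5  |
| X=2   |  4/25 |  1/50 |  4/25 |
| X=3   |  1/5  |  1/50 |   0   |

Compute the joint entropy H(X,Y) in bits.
2.8670 bits

H(X,Y) = -Σ_{x,y} P(x,y) log₂ P(x,y). Per-cell terms -P(x,y)·log₂P(x,y):
  X=0: 0.2435, 0.1129, 0.3971
  X=1: 0.0000, 0.1129, 0.4644
  X=2: 0.4230, 0.1129, 0.4230
  X=3: 0.4644, 0.1129, 0.0000
  (cells with P = 0 contribute 0)
Sum of the 12 terms: H(X,Y) = 2.8670 bits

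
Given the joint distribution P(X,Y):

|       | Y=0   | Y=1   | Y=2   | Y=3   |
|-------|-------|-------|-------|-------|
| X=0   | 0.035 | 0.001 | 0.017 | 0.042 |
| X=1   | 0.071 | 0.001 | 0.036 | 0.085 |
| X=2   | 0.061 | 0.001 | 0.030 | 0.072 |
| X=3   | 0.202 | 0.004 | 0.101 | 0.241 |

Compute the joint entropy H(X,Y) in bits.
3.2351 bits

H(X,Y) = -Σ_{x,y} P(x,y) log₂ P(x,y). Per-cell terms -P(x,y)·log₂P(x,y):
  X=0: 0.16928, 0.00997, 0.09993, 0.19209
  X=1: 0.27094, 0.00997, 0.17265, 0.30229
  X=2: 0.24614, 0.00997, 0.15177, 0.27330
  X=3: 0.46613, 0.03186, 0.33406, 0.49475
Sum of the 16 terms: H(X,Y) = 3.2351 bits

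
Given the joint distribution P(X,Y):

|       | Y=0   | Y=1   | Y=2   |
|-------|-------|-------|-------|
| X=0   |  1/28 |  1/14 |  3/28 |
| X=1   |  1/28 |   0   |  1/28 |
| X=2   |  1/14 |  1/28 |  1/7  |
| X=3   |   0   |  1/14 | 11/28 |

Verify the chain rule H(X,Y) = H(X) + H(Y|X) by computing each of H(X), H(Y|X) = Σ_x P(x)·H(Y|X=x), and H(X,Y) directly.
H(X) = 1.7621 bits, H(Y|X) = 1.0164 bits, H(X,Y) = 2.7785 bits

Marginal of X (row sums):
  P(X=0) = 1/28 + 1/14 + 3/28 = 3/14
  P(X=1) = 1/28 + 0 + 1/28 = 1/14
  P(X=2) = 1/14 + 1/28 + 1/7 = 1/4
  P(X=3) = 0 + 1/14 + 11/28 = 13/28
H(X) = -[(3/14)·log₂(3/14) + (1/14)·log₂(1/14) + (1/4)·log₂(1/4) + (13/28)·log₂(13/28)]
  = 0.47623 + 0.27195 + 0.50000 + 0.51392 = 1.7621 bits

H(Y|X) = Σ_x P(x)·H(Y|X=x):
  X=0: P(X=0) = 3/14, P(Y|X=0) = (1/6, 1/3, 1/2) → H(Y|X=0) = 1.45915
  X=1: P(X=1) = 1/14, P(Y|X=1) = (1/2, 0, 1/2) → H(Y|X=1) = 1.00000
  X=2: P(X=2) = 1/4, P(Y|X=2) = (2/7, 1/7, 4/7) → H(Y|X=2) = 1.37878
  X=3: P(X=3) = 13/28, P(Y|X=3) = (0, 2/13, 11/13) → H(Y|X=3) = 0.61938
H(Y|X) = (3/14)·1.45915 + (1/14)·1.00000 + (1/4)·1.37878 + (13/28)·0.61938 = 1.0164 bits

H(X,Y) = -Σ_{x,y} P(x,y) log₂ P(x,y). Per-cell terms -P(x,y)·log₂P(x,y):
  X=0: 0.17169, 0.27195, 0.34526
  X=1: 0.17169, 0.00000, 0.17169
  X=2: 0.27195, 0.17169, 0.40105
  X=3: 0.00000, 0.27195, 0.52954
  (cells with P = 0 contribute 0)
Sum of the 12 terms: H(X,Y) = 2.7785 bits

Chain rule check:
  H(X) + H(Y|X) = 1.7621 + 1.0164 = 2.7785 bits
  H(X,Y) = 2.7785 bits
✓ Chain rule verified.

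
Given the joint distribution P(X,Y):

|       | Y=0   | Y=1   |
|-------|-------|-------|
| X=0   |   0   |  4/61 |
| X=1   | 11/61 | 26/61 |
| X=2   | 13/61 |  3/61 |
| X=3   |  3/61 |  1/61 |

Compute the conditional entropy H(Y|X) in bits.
0.7683 bits

H(Y|X) = H(X,Y) - H(X)

H(X,Y) = -Σ_{x,y} P(x,y) log₂ P(x,y). Per-cell terms -P(x,y)·log₂P(x,y):
  X=0: 0.00000000, 0.25775327
  X=1: 0.44564529, 0.52438915
  X=2: 0.47530933, 0.21372663
  X=3: 0.21372663, 0.09722520
  (cells with P = 0 contribute 0)
Sum of the 8 terms: H(X,Y) = 2.2277755 bits

Marginal of X (row sums):
  P(X=0) = 0 + 4/61 = 4/61
  P(X=1) = 11/61 + 26/61 = 37/61
  P(X=2) = 13/61 + 3/61 = 16/61
  P(X=3) = 3/61 + 1/61 = 4/61
H(X) = -[(4/61)·log₂(4/61) + (37/61)·log₂(37/61) + (16/61)·log₂(16/61) + (4/61)·log₂(4/61)]
  = 0.25775327 + 0.43750011 + 0.50642291 + 0.25775327 = 1.4594296 bits

H(Y|X) = H(X,Y) - H(X) = 2.2277755 - 1.4594296 = 0.7683 bits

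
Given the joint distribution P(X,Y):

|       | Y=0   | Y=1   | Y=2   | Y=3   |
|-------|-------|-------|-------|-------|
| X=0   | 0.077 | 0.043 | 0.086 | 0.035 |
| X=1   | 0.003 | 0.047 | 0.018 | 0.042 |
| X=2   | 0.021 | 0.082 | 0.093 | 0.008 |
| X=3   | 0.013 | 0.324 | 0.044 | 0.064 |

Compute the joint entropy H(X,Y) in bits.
3.3302 bits

H(X,Y) = -Σ_{x,y} P(x,y) log₂ P(x,y). Per-cell terms -P(x,y)·log₂P(x,y):
  X=0: 0.284823, 0.195199, 0.304399, 0.169278
  X=1: 0.025142, 0.207326, 0.104325, 0.192086
  X=2: 0.117043, 0.295875, 0.318676, 0.055726
  X=3: 0.081449, 0.526803, 0.198280, 0.253810
Sum of the 16 terms: H(X,Y) = 3.3302 bits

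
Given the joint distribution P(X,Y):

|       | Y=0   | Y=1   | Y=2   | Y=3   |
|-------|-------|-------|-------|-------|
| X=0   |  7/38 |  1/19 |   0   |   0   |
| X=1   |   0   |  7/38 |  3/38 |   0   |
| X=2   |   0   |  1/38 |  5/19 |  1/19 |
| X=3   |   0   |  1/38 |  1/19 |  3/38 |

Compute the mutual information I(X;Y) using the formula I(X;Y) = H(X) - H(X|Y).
0.8992 bits

I(X;Y) = H(X) - H(X|Y)

Marginal of X (row sums):
  P(X=0) = 7/38 + 1/19 + 0 + 0 = 9/38
  P(X=1) = 0 + 7/38 + 3/38 + 0 = 5/19
  P(X=2) = 0 + 1/38 + 5/19 + 1/19 = 13/38
  P(X=3) = 0 + 1/38 + 1/19 + 3/38 = 3/19
H(X) = -[(9/38)·log₂(9/38) + (5/19)·log₂(5/19) + (13/38)·log₂(13/38) + (3/19)·log₂(3/19)]
  = 0.49216 + 0.50684 + 0.52940 + 0.42047 = 1.94887 bits

Marginal of Y (column sums):
  P(Y=0) = 7/38 + 0 + 0 + 0 = 7/38
  P(Y=1) = 1/19 + 7/38 + 1/38 + 1/38 = 11/38
  P(Y=2) = 0 + 3/38 + 5/19 + 1/19 = 15/38
  P(Y=3) = 0 + 0 + 1/19 + 3/38 = 5/38
H(X|Y) = Σ_y P(y)·H(X|Y=y):
  Y=0: P(Y=0) = 7/38, P(X|Y=0) = (1, 0, 0, 0) → H(X|Y=0) = 0.00000
  Y=1: P(Y=1) = 11/38, P(X|Y=1) = (2/11, 7/11, 1/11, 1/11) → H(X|Y=1) = 1.49111
  Y=2: P(Y=2) = 15/38, P(X|Y=2) = (0, 1/5, 2/3, 2/15) → H(X|Y=2) = 1.24195
  Y=3: P(Y=3) = 5/38, P(X|Y=3) = (0, 0, 2/5, 3/5) → H(X|Y=3) = 0.97095
H(X|Y) = (7/38)·0.00000 + (11/38)·1.49111 + (15/38)·1.24195 + (5/38)·0.97095 = 1.04964 bits

I(X;Y) = H(X) - H(X|Y) = 1.94887 - 1.04964 = 0.8992 bits

Cross-check via I(X;Y) = H(X) + H(Y) - H(X,Y): computing H(Y) from the column sums and H(X,Y) from the 16 cells in the same way gives H(Y) = 1.88166 bits and H(X,Y) = 2.93130 bits, so
I(X;Y) = 1.94887 + 1.88166 - 2.93130 = 0.8992 bits ✓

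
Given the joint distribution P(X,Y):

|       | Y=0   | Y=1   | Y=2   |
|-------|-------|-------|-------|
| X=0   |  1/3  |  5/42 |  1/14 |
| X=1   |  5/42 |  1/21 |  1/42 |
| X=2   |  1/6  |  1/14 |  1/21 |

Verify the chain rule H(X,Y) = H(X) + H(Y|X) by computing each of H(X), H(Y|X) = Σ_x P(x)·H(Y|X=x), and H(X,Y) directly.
H(X) = 1.4607 bits, H(Y|X) = 1.3201 bits, H(X,Y) = 2.7808 bits

Marginal of X (row sums):
  P(X=0) = 1/3 + 5/42 + 1/14 = 11/21
  P(X=1) = 5/42 + 1/21 + 1/42 = 4/21
  P(X=2) = 1/6 + 1/14 + 1/21 = 2/7
H(X) = -[(11/21)·log₂(11/21) + (4/21)·log₂(4/21) + (2/7)·log₂(2/7)]
  = 0.48865 + 0.45568 + 0.51639 = 1.4607 bits

H(Y|X) = Σ_x P(x)·H(Y|X=x):
  X=0: P(X=0) = 11/21, P(Y|X=0) = (7/11, 5/22, 3/22) → H(Y|X=0) = 1.29273
  X=1: P(X=1) = 4/21, P(Y|X=1) = (5/8, 1/4, 1/8) → H(Y|X=1) = 1.29879
  X=2: P(X=2) = 2/7, P(Y|X=2) = (7/12, 1/4, 1/6) → H(Y|X=2) = 1.38443
H(Y|X) = (11/21)·1.29273 + (4/21)·1.29879 + (2/7)·1.38443 = 1.3201 bits

H(X,Y) = -Σ_{x,y} P(x,y) log₂ P(x,y). Per-cell terms -P(x,y)·log₂P(x,y):
  X=0: 0.52832, 0.36552, 0.27195
  X=1: 0.36552, 0.20916, 0.12839
  X=2: 0.43083, 0.27195, 0.20916
Sum of the 9 terms: H(X,Y) = 2.7808 bits

Chain rule check:
  H(X) + H(Y|X) = 1.4607 + 1.3201 = 2.7808 bits
  H(X,Y) = 2.7808 bits
✓ Chain rule verified.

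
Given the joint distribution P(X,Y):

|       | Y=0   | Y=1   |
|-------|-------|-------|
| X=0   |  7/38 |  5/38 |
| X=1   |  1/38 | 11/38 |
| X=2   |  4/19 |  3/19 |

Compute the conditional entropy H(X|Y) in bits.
1.4022 bits

H(X|Y) = H(X,Y) - H(Y)

H(X,Y) = -Σ_{x,y} P(x,y) log₂ P(x,y). Per-cell terms -P(x,y)·log₂P(x,y):
  X=0: 0.4496, 0.3850
  X=1: 0.1381, 0.5177
  X=2: 0.4732, 0.4205
Sum of the 6 terms: H(X,Y) = 2.3841 bits

Marginal of Y (column sums):
  P(Y=0) = 7/38 + 1/38 + 4/19 = 8/19
  P(Y=1) = 5/38 + 11/38 + 3/19 = 11/19
H(Y) = -[(8/19)·log₂(8/19) + (11/19)·log₂(11/19)]
  = 0.5254 + 0.4565 = 0.9819 bits

H(X|Y) = H(X,Y) - H(Y) = 2.3841 - 0.9819 = 1.4022 bits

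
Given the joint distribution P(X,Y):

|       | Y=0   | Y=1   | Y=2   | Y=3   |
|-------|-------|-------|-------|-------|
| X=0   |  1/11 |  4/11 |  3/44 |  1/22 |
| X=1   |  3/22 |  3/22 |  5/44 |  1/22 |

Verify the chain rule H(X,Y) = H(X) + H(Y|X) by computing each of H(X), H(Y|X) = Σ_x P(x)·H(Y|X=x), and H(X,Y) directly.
H(X) = 0.9865 bits, H(Y|X) = 1.6687 bits, H(X,Y) = 2.6552 bits

Marginal of X (row sums):
  P(X=0) = 1/11 + 4/11 + 3/44 + 1/22 = 25/44
  P(X=1) = 3/22 + 3/22 + 5/44 + 1/22 = 19/44
H(X) = -[(25/44)·log₂(25/44) + (19/44)·log₂(19/44)]
  = 0.463395 + 0.523149 = 0.9865 bits

H(Y|X) = Σ_x P(x)·H(Y|X=x):
  X=0: P(X=0) = 25/44, P(Y|X=0) = (4/25, 16/25, 3/25, 2/25) → H(Y|X=0) = 1.493661
  X=1: P(X=1) = 19/44, P(Y|X=1) = (6/19, 6/19, 5/19, 2/19) → H(Y|X=1) = 1.899023
H(Y|X) = (25/44)·1.493661 + (19/44)·1.899023 = 1.6687 bits

H(X,Y) = -Σ_{x,y} P(x,y) log₂ P(x,y). Per-cell terms -P(x,y)·log₂P(x,y):
  X=0: 0.314494, 0.530702, 0.264168, 0.202701
  X=1: 0.391973, 0.391973, 0.356534, 0.202701
Sum of the 8 terms: H(X,Y) = 2.6552 bits

Chain rule check:
  H(X) + H(Y|X) = 0.9865 + 1.6687 = 2.6552 bits
  H(X,Y) = 2.6552 bits
✓ Chain rule verified.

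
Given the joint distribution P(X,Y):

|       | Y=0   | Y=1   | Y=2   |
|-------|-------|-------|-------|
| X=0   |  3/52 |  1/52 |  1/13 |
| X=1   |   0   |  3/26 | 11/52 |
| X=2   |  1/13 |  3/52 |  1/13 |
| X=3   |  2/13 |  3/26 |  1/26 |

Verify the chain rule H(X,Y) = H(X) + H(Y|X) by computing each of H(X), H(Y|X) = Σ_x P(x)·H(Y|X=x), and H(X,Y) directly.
H(X) = 1.9400 bits, H(Y|X) = 1.2876 bits, H(X,Y) = 3.2277 bits

Marginal of X (row sums):
  P(X=0) = 3/52 + 1/52 + 1/13 = 2/13
  P(X=1) = 0 + 3/26 + 11/52 = 17/52
  P(X=2) = 1/13 + 3/52 + 1/13 = 11/52
  P(X=3) = 2/13 + 3/26 + 1/26 = 4/13
H(X) = -[(2/13)·log₂(2/13) + (17/52)·log₂(17/52) + (11/52)·log₂(11/52) + (4/13)·log₂(4/13)]
  = 0.41545 + 0.52732 + 0.47406 + 0.52321 = 1.9400 bits

H(Y|X) = Σ_x P(x)·H(Y|X=x):
  X=0: P(X=0) = 2/13, P(Y|X=0) = (3/8, 1/8, 1/2) → H(Y|X=0) = 1.40564
  X=1: P(X=1) = 17/52, P(Y|X=1) = (0, 6/17, 11/17) → H(Y|X=1) = 0.93667
  X=2: P(X=2) = 11/52, P(Y|X=2) = (4/11, 3/11, 4/11) → H(Y|X=2) = 1.57262
  X=3: P(X=3) = 4/13, P(Y|X=3) = (1/2, 3/8, 1/8) → H(Y|X=3) = 1.40564
H(Y|X) = (2/13)·1.40564 + (17/52)·0.93667 + (11/52)·1.57262 + (4/13)·1.40564 = 1.2876 bits

H(X,Y) = -Σ_{x,y} P(x,y) log₂ P(x,y). Per-cell terms -P(x,y)·log₂P(x,y):
  X=0: 0.23743, 0.10962, 0.28465
  X=1: 0.00000, 0.35948, 0.47406
  X=2: 0.28465, 0.23743, 0.28465
  X=3: 0.41545, 0.35948, 0.18079
  (cells with P = 0 contribute 0)
Sum of the 12 terms: H(X,Y) = 3.2277 bits

Chain rule check:
  H(X) + H(Y|X) = 1.9400 + 1.2876 = 3.2276 bits
  H(X,Y) = 3.2277 bits
✓ Chain rule verified (Δ = 0.0001 is 4-dp rounding noise: each of the three values was rounded independently).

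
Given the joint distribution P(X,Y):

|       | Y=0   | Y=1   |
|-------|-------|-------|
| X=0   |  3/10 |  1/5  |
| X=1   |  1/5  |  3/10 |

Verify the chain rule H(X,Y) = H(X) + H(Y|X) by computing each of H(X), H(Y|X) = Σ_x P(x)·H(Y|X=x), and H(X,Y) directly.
H(X) = 1.0000 bits, H(Y|X) = 0.9710 bits, H(X,Y) = 1.9710 bits

Marginal of X (row sums):
  P(X=0) = 3/10 + 1/5 = 1/2
  P(X=1) = 1/5 + 3/10 = 1/2
H(X) = -[(1/2)·log₂(1/2) + (1/2)·log₂(1/2)]
  = 0.5000 + 0.5000 = 1.0000 bits

H(Y|X) = Σ_x P(x)·H(Y|X=x):
  X=0: P(X=0) = 1/2, P(Y|X=0) = (3/5, 2/5) → H(Y|X=0) = 0.9710
  X=1: P(X=1) = 1/2, P(Y|X=1) = (2/5, 3/5) → H(Y|X=1) = 0.9710
H(Y|X) = (1/2)·0.9710 + (1/2)·0.9710 = 0.9710 bits

H(X,Y) = -Σ_{x,y} P(x,y) log₂ P(x,y). Per-cell terms -P(x,y)·log₂P(x,y):
  X=0: 0.5211, 0.4644
  X=1: 0.4644, 0.5211
Sum of the 4 terms: H(X,Y) = 1.9710 bits

Chain rule check:
  H(X) + H(Y|X) = 1.0000 + 0.9710 = 1.9710 bits
  H(X,Y) = 1.9710 bits
✓ Chain rule verified.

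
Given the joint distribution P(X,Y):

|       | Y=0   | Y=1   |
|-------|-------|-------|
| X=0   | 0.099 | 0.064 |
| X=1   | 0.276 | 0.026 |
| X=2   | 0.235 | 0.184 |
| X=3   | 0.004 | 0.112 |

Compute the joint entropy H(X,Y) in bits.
2.5596 bits

H(X,Y) = -Σ_{x,y} P(x,y) log₂ P(x,y). Per-cell terms -P(x,y)·log₂P(x,y):
  X=0: 0.3303, 0.2538
  X=1: 0.5126, 0.1369
  X=2: 0.4910, 0.4494
  X=3: 0.0319, 0.3537
Sum of the 8 terms: H(X,Y) = 2.5596 bits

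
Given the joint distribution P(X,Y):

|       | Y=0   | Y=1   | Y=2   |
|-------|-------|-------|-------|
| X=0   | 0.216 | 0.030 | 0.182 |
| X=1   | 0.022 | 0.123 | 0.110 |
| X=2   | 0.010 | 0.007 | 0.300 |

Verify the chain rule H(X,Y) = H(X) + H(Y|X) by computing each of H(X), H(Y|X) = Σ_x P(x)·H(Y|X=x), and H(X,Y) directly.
H(X) = 1.5521 bits, H(Y|X) = 1.0055 bits, H(X,Y) = 2.5576 bits

Marginal of X (row sums):
  P(X=0) = 0.216 + 0.030 + 0.182 = 0.428
  P(X=1) = 0.022 + 0.123 + 0.110 = 0.255
  P(X=2) = 0.010 + 0.007 + 0.300 = 0.317
H(X) = -[0.428·log₂(0.428) + 0.255·log₂(0.255) + 0.317·log₂(0.317)]
  = 0.52401 + 0.50271 + 0.52541 = 1.5521 bits

H(Y|X) = Σ_x P(x)·H(Y|X=x):
  X=0: P(X=0) = 0.428, P(Y|X=0) = (54/107, 15/214, 91/214) → H(Y|X=0) = 1.29128
  X=1: P(X=1) = 0.255, P(Y|X=1) = (22/255, 41/85, 22/51) → H(Y|X=1) = 1.33558
  X=2: P(X=2) = 0.317, P(Y|X=2) = (10/317, 7/317, 300/317) → H(Y|X=2) = 0.35403
H(Y|X) = 0.428·1.29128 + 0.255·1.33558 + 0.317·0.35403 = 1.0055 bits

H(X,Y) = -Σ_{x,y} P(x,y) log₂ P(x,y). Per-cell terms -P(x,y)·log₂P(x,y):
  X=0: 0.47755, 0.15177, 0.44735
  X=1: 0.12114, 0.37186, 0.35029
  X=2: 0.06644, 0.05011, 0.52109
Sum of the 9 terms: H(X,Y) = 2.5576 bits

Chain rule check:
  H(X) + H(Y|X) = 1.5521 + 1.0055 = 2.5576 bits
  H(X,Y) = 2.5576 bits
✓ Chain rule verified.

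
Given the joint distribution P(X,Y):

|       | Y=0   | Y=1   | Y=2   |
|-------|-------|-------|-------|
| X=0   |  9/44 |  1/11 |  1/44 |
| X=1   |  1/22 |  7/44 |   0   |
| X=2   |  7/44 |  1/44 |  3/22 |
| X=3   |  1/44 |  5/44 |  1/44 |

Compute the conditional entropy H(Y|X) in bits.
1.1326 bits

H(Y|X) = H(X,Y) - H(X)

H(X,Y) = -Σ_{x,y} P(x,y) log₂ P(x,y). Per-cell terms -P(x,y)·log₂P(x,y):
  X=0: 0.4683, 0.3145, 0.1241
  X=1: 0.2027, 0.4219, 0.0000
  X=2: 0.4219, 0.1241, 0.3920
  X=3: 0.1241, 0.3565, 0.1241
  (cells with P = 0 contribute 0)
Sum of the 12 terms: H(X,Y) = 3.0742 bits

Marginal of X (row sums):
  P(X=0) = 9/44 + 1/11 + 1/44 = 7/22
  P(X=1) = 1/22 + 7/44 + 0 = 9/44
  P(X=2) = 7/44 + 1/44 + 3/22 = 7/22
  P(X=3) = 1/44 + 5/44 + 1/44 = 7/44
H(X) = -[(7/22)·log₂(7/22) + (9/44)·log₂(9/44) + (7/22)·log₂(7/22) + (7/44)·log₂(7/44)]
  = 0.5257 + 0.4683 + 0.5257 + 0.4219 = 1.9416 bits

H(Y|X) = H(X,Y) - H(X) = 3.0742 - 1.9416 = 1.1326 bits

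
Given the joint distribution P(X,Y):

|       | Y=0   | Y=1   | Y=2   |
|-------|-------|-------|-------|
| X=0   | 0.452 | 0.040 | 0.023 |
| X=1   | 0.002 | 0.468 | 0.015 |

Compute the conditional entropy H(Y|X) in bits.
0.4509 bits

H(Y|X) = H(X,Y) - H(X)

H(X,Y) = -Σ_{x,y} P(x,y) log₂ P(x,y). Per-cell terms -P(x,y)·log₂P(x,y):
  X=0: 0.517814, 0.185754, 0.125171
  X=1: 0.017932, 0.512656, 0.090883
Sum of the 6 terms: H(X,Y) = 1.45021 bits

Marginal of X (row sums):
  P(X=0) = 0.452 + 0.040 + 0.023 = 0.515
  P(X=1) = 0.002 + 0.468 + 0.015 = 0.485
H(X) = -[0.515·log₂(0.515) + 0.485·log₂(0.485)]
  = 0.493038 + 0.506313 = 0.99935 bits

H(Y|X) = H(X,Y) - H(X) = 1.45021 - 0.99935 = 0.4509 bits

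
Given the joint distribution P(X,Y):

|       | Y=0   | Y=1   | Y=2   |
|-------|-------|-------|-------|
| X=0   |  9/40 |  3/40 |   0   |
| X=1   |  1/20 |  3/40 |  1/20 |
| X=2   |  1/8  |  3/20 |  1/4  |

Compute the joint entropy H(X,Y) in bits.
2.7625 bits

H(X,Y) = -Σ_{x,y} P(x,y) log₂ P(x,y). Per-cell terms -P(x,y)·log₂P(x,y):
  X=0: 0.4842, 0.2803, 0.0000
  X=1: 0.2161, 0.2803, 0.2161
  X=2: 0.3750, 0.4105, 0.5000
  (cells with P = 0 contribute 0)
Sum of the 9 terms: H(X,Y) = 2.7625 bits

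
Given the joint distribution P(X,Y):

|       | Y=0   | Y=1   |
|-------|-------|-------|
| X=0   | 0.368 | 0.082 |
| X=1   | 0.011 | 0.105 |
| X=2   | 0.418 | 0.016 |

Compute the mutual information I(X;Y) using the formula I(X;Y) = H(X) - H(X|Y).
0.2684 bits

I(X;Y) = H(X) - H(X|Y)

Marginal of X (row sums):
  P(X=0) = 0.368 + 0.082 = 0.450
  P(X=1) = 0.011 + 0.105 = 0.116
  P(X=2) = 0.418 + 0.016 = 0.434
H(X) = -[0.450·log₂(0.450) + 0.116·log₂(0.116) + 0.434·log₂(0.434)]
  = 0.518401 + 0.360505 + 0.522637 = 1.40154 bits

Marginal of Y (column sums):
  P(Y=0) = 0.368 + 0.011 + 0.418 = 0.797
  P(Y=1) = 0.082 + 0.105 + 0.016 = 0.203
H(X|Y) = Σ_y P(y)·H(X|Y=y):
  Y=0: P(Y=0) = 0.797, P(X|Y=0) = (368/797, 11/797, 418/797) → H(X|Y=0) = 1.088372
  Y=1: P(Y=1) = 0.203, P(X|Y=1) = (82/203, 15/29, 16/203) → H(X|Y=1) = 1.309104
H(X|Y) = 0.797·1.088372 + 0.203·1.309104 = 1.13318 bits

I(X;Y) = H(X) - H(X|Y) = 1.40154 - 1.13318 = 0.2684 bits

Cross-check via I(X;Y) = H(X) + H(Y) - H(X,Y): computing H(Y) from the column sums and H(X,Y) from the 6 cells in the same way gives H(Y) = 0.72789 bits and H(X,Y) = 1.86107 bits, so
I(X;Y) = 1.40154 + 0.72789 - 1.86107 = 0.2684 bits ✓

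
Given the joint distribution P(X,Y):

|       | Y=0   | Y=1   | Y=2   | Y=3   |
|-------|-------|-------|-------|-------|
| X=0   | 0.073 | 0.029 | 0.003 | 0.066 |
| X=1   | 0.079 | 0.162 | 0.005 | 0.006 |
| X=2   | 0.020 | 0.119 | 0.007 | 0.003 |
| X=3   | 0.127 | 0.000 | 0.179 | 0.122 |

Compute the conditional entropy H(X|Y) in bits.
1.2859 bits

H(X|Y) = H(X,Y) - H(Y)

H(X,Y) = -Σ_{x,y} P(x,y) log₂ P(x,y). Per-cell terms -P(x,y)·log₂P(x,y):
  X=0: 0.275645, 0.148126, 0.025142, 0.258812
  X=1: 0.289298, 0.425401, 0.038219, 0.044285
  X=2: 0.112877, 0.365445, 0.050109, 0.025142
  X=3: 0.378092, 0.000000, 0.444272, 0.370276
  (cells with P = 0 contribute 0)
Sum of the 16 terms: H(X,Y) = 3.25114 bits

Marginal of Y (column sums):
  P(Y=0) = 0.073 + 0.079 + 0.020 + 0.127 = 0.299
  P(Y=1) = 0.029 + 0.162 + 0.119 + 0.000 = 0.310
  P(Y=2) = 0.003 + 0.005 + 0.007 + 0.179 = 0.194
  P(Y=3) = 0.066 + 0.006 + 0.003 + 0.122 = 0.197
H(Y) = -[0.299·log₂(0.299) + 0.310·log₂(0.310) + 0.194·log₂(0.194) + 0.197·log₂(0.197)]
  = 0.520793 + 0.523795 + 0.458979 + 0.461715 = 1.96528 bits

H(X|Y) = H(X,Y) - H(Y) = 3.25114 - 1.96528 = 1.2859 bits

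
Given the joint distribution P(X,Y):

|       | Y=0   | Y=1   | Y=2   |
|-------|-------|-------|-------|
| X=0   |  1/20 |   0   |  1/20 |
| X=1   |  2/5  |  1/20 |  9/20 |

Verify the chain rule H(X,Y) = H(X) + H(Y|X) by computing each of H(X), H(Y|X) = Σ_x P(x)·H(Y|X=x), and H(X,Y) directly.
H(X) = 0.4690 bits, H(Y|X) = 1.2265 bits, H(X,Y) = 1.6955 bits

Marginal of X (row sums):
  P(X=0) = 1/20 + 0 + 1/20 = 1/10
  P(X=1) = 2/5 + 1/20 + 9/20 = 9/10
H(X) = -[(1/10)·log₂(1/10) + (9/10)·log₂(9/10)]
  = 0.33219 + 0.13680 = 0.4690 bits

H(Y|X) = Σ_x P(x)·H(Y|X=x):
  X=0: P(X=0) = 1/10, P(Y|X=0) = (1/2, 0, 1/2) → H(Y|X=0) = 1.00000
  X=1: P(X=1) = 9/10, P(Y|X=1) = (4/9, 1/18, 1/2) → H(Y|X=1) = 1.25163
H(Y|X) = (1/10)·1.00000 + (9/10)·1.25163 = 1.2265 bits

H(X,Y) = -Σ_{x,y} P(x,y) log₂ P(x,y). Per-cell terms -P(x,y)·log₂P(x,y):
  X=0: 0.21610, 0.00000, 0.21610
  X=1: 0.52877, 0.21610, 0.51840
  (cells with P = 0 contribute 0)
Sum of the 6 terms: H(X,Y) = 1.6955 bits

Chain rule check:
  H(X) + H(Y|X) = 0.4690 + 1.2265 = 1.6955 bits
  H(X,Y) = 1.6955 bits
✓ Chain rule verified.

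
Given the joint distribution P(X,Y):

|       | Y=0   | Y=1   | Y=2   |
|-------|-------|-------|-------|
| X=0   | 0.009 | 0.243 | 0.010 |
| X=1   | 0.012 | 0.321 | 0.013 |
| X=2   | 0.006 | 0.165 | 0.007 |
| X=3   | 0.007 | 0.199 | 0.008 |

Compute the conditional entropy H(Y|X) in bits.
0.4452 bits

H(Y|X) = H(X,Y) - H(X)

H(X,Y) = -Σ_{x,y} P(x,y) log₂ P(x,y). Per-cell terms -P(x,y)·log₂P(x,y):
  X=0: 0.06116, 0.49596, 0.06644
  X=1: 0.07657, 0.52623, 0.08145
  X=2: 0.04428, 0.42891, 0.05011
  X=3: 0.05011, 0.46350, 0.05573
Sum of the 12 terms: H(X,Y) = 2.40045 bits

Marginal of X (row sums):
  P(X=0) = 0.009 + 0.243 + 0.010 = 0.262
  P(X=1) = 0.012 + 0.321 + 0.013 = 0.346
  P(X=2) = 0.006 + 0.165 + 0.007 = 0.178
  P(X=3) = 0.007 + 0.199 + 0.008 = 0.214
H(X) = -[0.262·log₂(0.262) + 0.346·log₂(0.346) + 0.178·log₂(0.178) + 0.214·log₂(0.214)]
  = 0.50628 + 0.52978 + 0.44323 + 0.47600 = 1.95529 bits

H(Y|X) = H(X,Y) - H(X) = 2.40045 - 1.95529 = 0.4452 bits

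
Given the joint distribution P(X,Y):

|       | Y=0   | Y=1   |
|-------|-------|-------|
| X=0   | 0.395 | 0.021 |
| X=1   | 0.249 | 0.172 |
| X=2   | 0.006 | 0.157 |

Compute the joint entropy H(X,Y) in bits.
2.0463 bits

H(X,Y) = -Σ_{x,y} P(x,y) log₂ P(x,y). Per-cell terms -P(x,y)·log₂P(x,y):
  X=0: 0.52933, 0.11704
  X=1: 0.49944, 0.43680
  X=2: 0.04428, 0.41937
Sum of the 6 terms: H(X,Y) = 2.0463 bits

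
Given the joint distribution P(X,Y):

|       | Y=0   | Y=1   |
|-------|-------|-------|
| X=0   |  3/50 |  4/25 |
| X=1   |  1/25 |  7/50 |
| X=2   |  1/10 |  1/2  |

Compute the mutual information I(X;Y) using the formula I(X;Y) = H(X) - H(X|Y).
0.0084 bits

I(X;Y) = H(X) - H(X|Y)

Marginal of X (row sums):
  P(X=0) = 3/50 + 4/25 = 11/50
  P(X=1) = 1/25 + 7/50 = 9/50
  P(X=2) = 1/10 + 1/2 = 3/5
H(X) = -[(11/50)·log₂(11/50) + (9/50)·log₂(9/50) + (3/5)·log₂(3/5)]
  = 0.4806 + 0.4453 + 0.4422 = 1.3681 bits

Marginal of Y (column sums):
  P(Y=0) = 3/50 + 1/25 + 1/10 = 1/5
  P(Y=1) = 4/25 + 7/50 + 1/2 = 4/5
H(X|Y) = Σ_y P(y)·H(X|Y=y):
  Y=0: P(Y=0) = 1/5, P(X|Y=0) = (3/10, 1/5, 1/2) → H(X|Y=0) = 1.4855
  Y=1: P(Y=1) = 4/5, P(X|Y=1) = (1/5, 7/40, 5/8) → H(X|Y=1) = 1.3282
H(X|Y) = (1/5)·1.4855 + (4/5)·1.3282 = 1.3597 bits

I(X;Y) = H(X) - H(X|Y) = 1.3681 - 1.3597 = 0.0084 bits

Cross-check via I(X;Y) = H(X) + H(Y) - H(X,Y): computing H(Y) from the column sums and H(X,Y) from the 6 cells in the same way gives H(Y) = 0.7219 bits and H(X,Y) = 2.0816 bits, so
I(X;Y) = 1.3681 + 0.7219 - 2.0816 = 0.0084 bits ✓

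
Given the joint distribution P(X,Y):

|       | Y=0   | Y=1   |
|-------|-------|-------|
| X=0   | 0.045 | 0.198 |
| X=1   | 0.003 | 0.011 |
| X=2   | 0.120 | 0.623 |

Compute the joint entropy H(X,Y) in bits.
1.5530 bits

H(X,Y) = -Σ_{x,y} P(x,y) log₂ P(x,y). Per-cell terms -P(x,y)·log₂P(x,y):
  X=0: 0.2013, 0.4626
  X=1: 0.0251, 0.0716
  X=2: 0.3671, 0.4253
Sum of the 6 terms: H(X,Y) = 1.5530 bits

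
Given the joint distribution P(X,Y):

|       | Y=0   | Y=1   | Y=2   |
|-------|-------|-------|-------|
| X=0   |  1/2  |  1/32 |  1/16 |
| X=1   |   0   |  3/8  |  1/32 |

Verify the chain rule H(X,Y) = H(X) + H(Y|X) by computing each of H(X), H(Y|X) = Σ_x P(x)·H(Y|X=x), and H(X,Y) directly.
H(X) = 0.9745 bits, H(Y|X) = 0.6186 bits, H(X,Y) = 1.5931 bits

Marginal of X (row sums):
  P(X=0) = 1/2 + 1/32 + 1/16 = 19/32
  P(X=1) = 0 + 3/8 + 1/32 = 13/32
H(X) = -[(19/32)·log₂(19/32) + (13/32)·log₂(13/32)]
  = 0.44654 + 0.52795 = 0.9745 bits

H(Y|X) = Σ_x P(x)·H(Y|X=x):
  X=0: P(X=0) = 19/32, P(Y|X=0) = (16/19, 1/19, 2/19) → H(Y|X=0) = 0.77424
  X=1: P(X=1) = 13/32, P(Y|X=1) = (0, 12/13, 1/13) → H(Y|X=1) = 0.39124
H(Y|X) = (19/32)·0.77424 + (13/32)·0.39124 = 0.6186 bits

H(X,Y) = -Σ_{x,y} P(x,y) log₂ P(x,y). Per-cell terms -P(x,y)·log₂P(x,y):
  X=0: 0.50000, 0.15625, 0.25000
  X=1: 0.00000, 0.53064, 0.15625
  (cells with P = 0 contribute 0)
Sum of the 6 terms: H(X,Y) = 1.5931 bits

Chain rule check:
  H(X) + H(Y|X) = 0.9745 + 0.6186 = 1.5931 bits
  H(X,Y) = 1.5931 bits
✓ Chain rule verified.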